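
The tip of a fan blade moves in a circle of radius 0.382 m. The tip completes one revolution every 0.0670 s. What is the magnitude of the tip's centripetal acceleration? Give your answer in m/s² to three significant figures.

3360 m/s²

v = 2πr/T = 2π × 0.382/0.0670 = 35.82 m/s.
a_c = v²/r = (35.82)²/0.382 = 1283/0.382 = 3359 m/s².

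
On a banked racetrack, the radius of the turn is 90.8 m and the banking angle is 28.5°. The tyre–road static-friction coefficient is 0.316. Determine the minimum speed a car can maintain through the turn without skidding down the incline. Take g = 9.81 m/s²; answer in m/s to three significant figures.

At the minimum speed, friction acts up the slope at its limiting value f = μN. Radially (horizontal, toward centre): N sinθ − μN cosθ = mv²/r. Vertically: N cosθ + μN sinθ = mg.
Dividing: v² = r g (sinθ − μcosθ)/(cosθ + μsinθ).
sinθ − μcosθ = 0.4772 − 0.316×0.8788 = 0.1995; cosθ + μsinθ = 0.8788 + 0.316×0.4772 = 1.030.
v² = 90.8 × 9.81 × 0.1995/1.030 = 172.6 m²/s², so v = 13.14 m/s.

13.1 m/s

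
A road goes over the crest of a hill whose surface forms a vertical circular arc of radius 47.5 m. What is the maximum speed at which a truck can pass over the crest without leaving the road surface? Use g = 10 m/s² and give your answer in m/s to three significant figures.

21.8 m/s

At the crest the centre of the circle is below the truck, so the net downward (centripetal) force is mg − N = mv²/r.
The truck leaves the road when N → 0, giving v_max = √(g r) = √(10.0 × 47.5) = 21.79 m/s.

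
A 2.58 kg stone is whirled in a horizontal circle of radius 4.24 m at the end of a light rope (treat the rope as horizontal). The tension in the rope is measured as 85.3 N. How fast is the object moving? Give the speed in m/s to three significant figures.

11.8 m/s

T = m v²/r ⇒ v = √(T r / m) = √(85.3 × 4.24 / 2.58) = √140.2 = 11.84 m/s.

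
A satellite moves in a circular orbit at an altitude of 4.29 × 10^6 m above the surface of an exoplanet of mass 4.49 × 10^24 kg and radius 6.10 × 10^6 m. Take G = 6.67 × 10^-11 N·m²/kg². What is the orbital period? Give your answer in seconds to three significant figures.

r = R + h = 6.10 × 10^6 + 4.29 × 10^6 = 1.039 × 10^7 m. Gravity provides the centripetal force: G M m / r² = m v² / r ⇒ v = √(GM/r) = 5369 m/s.
T = 2πr/v = 2π × 1.039 × 10^7 / 5369 = 12160 s.

12200 s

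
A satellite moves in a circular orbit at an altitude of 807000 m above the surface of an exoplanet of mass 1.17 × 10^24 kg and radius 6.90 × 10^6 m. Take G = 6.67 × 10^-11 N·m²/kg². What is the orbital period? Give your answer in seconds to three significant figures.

r = R + h = 6.90 × 10^6 + 807000 = 7.707 × 10^6 m. Gravity provides the centripetal force: G M m / r² = m v² / r ⇒ v = √(GM/r) = 3182 m/s.
T = 2πr/v = 2π × 7.707 × 10^6 / 3182 = 15220 s.

15200 s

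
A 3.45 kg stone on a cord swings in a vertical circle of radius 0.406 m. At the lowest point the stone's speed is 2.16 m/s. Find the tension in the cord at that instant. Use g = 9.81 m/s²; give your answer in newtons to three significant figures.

73.5 N

At the lowest point, T points up (toward the centre) and the weight mg points down (away from the centre), so the net inward force is T − mg = mv²/r.
T = m(v²/r + g) = 3.45 × ((2.16)²/0.406 + 9.81) = 3.45 × (11.49 + 9.81) = 3.45 × 21.30 = 73.49 N.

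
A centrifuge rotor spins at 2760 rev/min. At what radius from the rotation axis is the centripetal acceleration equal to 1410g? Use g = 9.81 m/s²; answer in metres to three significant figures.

0.166 m

ω = 2760 rev/min × 2π/60 = 289.0 rad/s.
a_c = ω²r = 1410g ⇒ r = 1410 × 9.81 / (289.0)² = 13830/83540 = 0.1656 m.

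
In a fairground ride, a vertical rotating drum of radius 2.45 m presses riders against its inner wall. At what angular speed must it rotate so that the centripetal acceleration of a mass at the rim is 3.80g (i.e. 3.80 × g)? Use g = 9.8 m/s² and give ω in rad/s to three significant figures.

Centripetal acceleration a_c = ω²r. Setting ω²r = 3.80g:
ω = √(3.80g / r) = √(3.80 × 9.8 / 2.45) = √15.20 = 3.899 rad/s.

3.90 rad/s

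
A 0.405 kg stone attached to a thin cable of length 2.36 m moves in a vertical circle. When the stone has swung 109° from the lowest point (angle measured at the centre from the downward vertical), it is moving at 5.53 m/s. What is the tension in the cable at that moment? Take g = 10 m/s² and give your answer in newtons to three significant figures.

Take the radial direction toward the centre of the circle as positive. The component of the weight along the string toward the centre is −mg cos φ (φ measured from the bottom), so Newton's second law along the string gives T − mg cos φ = m v²/r.
cos 109° = -0.3256, so T = m(v²/r + g cos φ) = 0.405 × ((5.53)²/2.36 + 10.0 × -0.3256) = 0.405 × (12.96 + (-3.256)) = 0.405 × 9.702 = 3.929 N.

3.93 N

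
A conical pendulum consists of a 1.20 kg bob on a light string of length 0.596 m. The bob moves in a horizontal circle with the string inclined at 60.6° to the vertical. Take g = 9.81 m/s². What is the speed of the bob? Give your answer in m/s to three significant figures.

3.01 m/s

The radius of the circle is r = L sinθ = 0.596 × sin 60.6° = 0.5192 m.
Horizontally T sinθ = mv²/r and vertically T cosθ = mg, so tanθ = v²/(rg).
v = √(r g tanθ) = √(0.5192 × 9.81 × 1.775) = √9.040 = 3.007 m/s.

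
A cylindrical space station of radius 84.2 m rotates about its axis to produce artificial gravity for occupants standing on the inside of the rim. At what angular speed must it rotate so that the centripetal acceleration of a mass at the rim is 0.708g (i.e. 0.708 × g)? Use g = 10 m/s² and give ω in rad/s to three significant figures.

0.290 rad/s

Centripetal acceleration a_c = ω²r. Setting ω²r = 0.708g:
ω = √(0.708g / r) = √(0.708 × 10.0 / 84.2) = √0.08409 = 0.2900 rad/s.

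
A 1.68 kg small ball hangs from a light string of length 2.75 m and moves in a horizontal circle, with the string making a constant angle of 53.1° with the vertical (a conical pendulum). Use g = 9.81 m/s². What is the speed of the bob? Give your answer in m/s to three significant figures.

The radius of the circle is r = L sinθ = 2.75 × sin 53.1° = 2.199 m.
Horizontally T sinθ = mv²/r and vertically T cosθ = mg, so tanθ = v²/(rg).
v = √(r g tanθ) = √(2.199 × 9.81 × 1.332) = √28.73 = 5.360 m/s.

5.36 m/s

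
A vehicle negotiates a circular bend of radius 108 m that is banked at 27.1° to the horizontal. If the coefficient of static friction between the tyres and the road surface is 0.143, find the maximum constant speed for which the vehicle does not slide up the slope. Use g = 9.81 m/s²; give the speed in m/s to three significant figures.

27.4 m/s

At the maximum speed, friction acts down the slope at its limiting value f = μN. Radially (horizontal, toward centre): N sinθ + μN cosθ = mv²/r. Vertically: N cosθ − μN sinθ = mg.
Dividing: v² = r g (sinθ + μcosθ)/(cosθ − μsinθ).
sinθ + μcosθ = 0.4555 + 0.143×0.8902 = 0.5828; cosθ − μsinθ = 0.8902 − 0.143×0.4555 = 0.8251.
v² = 108 × 9.81 × 0.5828/0.8251 = 748.4 m²/s², so v = 27.36 m/s.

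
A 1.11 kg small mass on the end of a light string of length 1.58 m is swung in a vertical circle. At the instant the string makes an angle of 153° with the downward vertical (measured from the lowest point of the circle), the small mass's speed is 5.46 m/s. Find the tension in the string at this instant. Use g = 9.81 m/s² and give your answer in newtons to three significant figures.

Take the radial direction toward the centre of the circle as positive. The component of the weight along the string toward the centre is −mg cos φ (φ measured from the bottom), so Newton's second law along the string gives T − mg cos φ = m v²/r.
cos 153° = -0.8910, so T = m(v²/r + g cos φ) = 1.11 × ((5.46)²/1.58 + 9.81 × -0.8910) = 1.11 × (18.87 + (-8.741)) = 1.11 × 10.13 = 11.24 N.

11.2 N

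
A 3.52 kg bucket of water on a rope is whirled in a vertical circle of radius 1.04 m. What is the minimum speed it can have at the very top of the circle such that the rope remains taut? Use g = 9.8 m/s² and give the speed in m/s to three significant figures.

At the top, both weight mg and T point toward the centre: T + mg = mv²/r.
At minimum speed T → 0, so mg = mv_min²/r ⇒ v_min = √(g r) = √(9.8 × 1.04) = 3.192 m/s.

3.19 m/s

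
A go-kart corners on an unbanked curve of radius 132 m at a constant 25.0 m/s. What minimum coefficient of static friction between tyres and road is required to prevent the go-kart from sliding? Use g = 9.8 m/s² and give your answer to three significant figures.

Friction provides the centripetal force: μ_s m g = m v²/r, so μ_s = v²/(g r) = (25.00)²/(9.8 × 132) = 625.0/1294 = 0.4831.

0.483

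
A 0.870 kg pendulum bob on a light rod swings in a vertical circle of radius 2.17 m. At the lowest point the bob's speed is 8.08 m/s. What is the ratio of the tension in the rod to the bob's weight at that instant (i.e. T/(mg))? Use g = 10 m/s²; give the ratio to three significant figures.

4.01

At the bottom, T − mg = mv²/r, so T = m(v²/r + g) and T/(mg) = v²/(rg) + 1 = (8.08)²/(2.17 × 10.0) + 1 = 3.009 + 1 = 4.009.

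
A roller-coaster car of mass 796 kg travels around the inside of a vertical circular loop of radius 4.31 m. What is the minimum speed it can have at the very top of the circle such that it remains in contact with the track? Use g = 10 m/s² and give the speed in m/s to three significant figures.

At the highest point the centre is directly below, so both the weight and N act inward: N + mg = mv²/r.
At minimum speed N → 0, so mg = mv_min²/r ⇒ v_min = √(g r) = √(10.0 × 4.31) = 6.565 m/s.

6.57 m/s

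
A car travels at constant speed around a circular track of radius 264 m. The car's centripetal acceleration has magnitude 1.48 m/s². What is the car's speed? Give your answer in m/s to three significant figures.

19.8 m/s

a_c = v²/r ⇒ v = √(a_c · r) = √(1.48 × 264) = √390.7 = 19.77 m/s.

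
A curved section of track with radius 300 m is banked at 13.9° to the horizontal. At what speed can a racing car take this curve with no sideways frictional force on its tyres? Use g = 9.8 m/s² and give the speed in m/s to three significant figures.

On a frictionless banked curve, N sinθ = mv²/r and N cosθ = mg, so tanθ = v²/(rg).
v = √(r g tanθ) = √(300 × 9.8 × tan 13.9°) = √(300 × 9.8 × 0.2475) = √727.6 = 26.97 m/s.

27.0 m/s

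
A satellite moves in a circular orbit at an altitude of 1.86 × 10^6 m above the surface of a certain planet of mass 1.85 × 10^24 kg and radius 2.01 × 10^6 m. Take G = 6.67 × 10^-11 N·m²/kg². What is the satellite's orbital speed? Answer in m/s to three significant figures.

5650 m/s

Orbital radius r = R + h = 2.01 × 10^6 + 1.86 × 10^6 = 3.870 × 10^6 m.
Gravity supplies the centripetal force: G M m / r² = m v² / r, so v = √(GM/r).
v = √(6.67 × 10^-11 × 1.85 × 10^24 / 3.870 × 10^6) = √(3.189 × 10^7) = 5647 m/s.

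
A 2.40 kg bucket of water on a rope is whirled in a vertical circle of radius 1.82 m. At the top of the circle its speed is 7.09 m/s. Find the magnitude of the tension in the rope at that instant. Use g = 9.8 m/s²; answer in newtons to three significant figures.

42.8 N

At the top, both T and the weight mg point inward (toward the centre), so T + mg = mv²/r.
T = m(v²/r − g) = 2.40 × ((7.09)²/1.82 − 9.8) = 2.40 × (27.62 − 9.8) = 2.40 × 17.82 = 42.77 N.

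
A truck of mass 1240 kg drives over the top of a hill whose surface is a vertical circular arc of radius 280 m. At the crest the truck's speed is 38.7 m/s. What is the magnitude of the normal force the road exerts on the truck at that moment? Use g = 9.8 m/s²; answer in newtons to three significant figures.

5520 N

At the crest the centripetal acceleration points downward (toward the centre of the arc), so mg − N = mv²/r.
N = m(g − v²/r) = 1240 × (9.8 − (38.7)²/280) = 1240 × (9.8 − 5.349) = 1240 × 4.451 = 5519 N.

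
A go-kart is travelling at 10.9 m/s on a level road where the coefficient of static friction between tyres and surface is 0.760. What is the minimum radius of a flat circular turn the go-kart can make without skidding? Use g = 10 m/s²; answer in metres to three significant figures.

15.6 m

At the limit, μ_s m g = m v²/r, so r_min = v²/(μ_s g) = (10.9)²/(0.760 × 10.0) = 118.8/7.600 = 15.63 m.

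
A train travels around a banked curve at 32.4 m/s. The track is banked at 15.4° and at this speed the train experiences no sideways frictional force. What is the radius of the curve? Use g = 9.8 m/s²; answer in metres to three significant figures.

Frictionless banking: tanθ = v²/(rg), so r = v²/(g tanθ).
r = (32.4)²/(9.8 × tan 15.4°) = 1050/(9.8 × 0.2754) = 1050/2.699 = 388.9 m.

389 m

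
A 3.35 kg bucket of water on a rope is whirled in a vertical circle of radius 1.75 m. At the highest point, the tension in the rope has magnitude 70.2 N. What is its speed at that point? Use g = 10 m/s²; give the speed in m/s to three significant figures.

At the top, T + mg = mv²/r, so v = √(r(T/m + g)) = √(1.75 × (70.2/3.35 + 10.0)) = √(1.75 × 30.96) = √54.17 = 7.360 m/s.

7.36 m/s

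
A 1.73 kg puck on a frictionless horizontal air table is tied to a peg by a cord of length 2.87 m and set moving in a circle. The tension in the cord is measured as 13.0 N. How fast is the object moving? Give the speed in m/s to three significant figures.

T = m v²/r ⇒ v = √(T r / m) = √(13.0 × 2.87 / 1.73) = √21.57 = 4.644 m/s.

4.64 m/s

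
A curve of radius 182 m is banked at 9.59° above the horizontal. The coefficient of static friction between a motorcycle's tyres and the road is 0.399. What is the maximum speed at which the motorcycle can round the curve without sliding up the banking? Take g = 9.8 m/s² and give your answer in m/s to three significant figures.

At the maximum speed, friction acts down the slope at its limiting value f = μN. Radially (horizontal, toward centre): N sinθ + μN cosθ = mv²/r. Vertically: N cosθ − μN sinθ = mg.
Dividing: v² = r g (sinθ + μcosθ)/(cosθ − μsinθ).
sinθ + μcosθ = 0.1666 + 0.399×0.9860 = 0.5600; cosθ − μsinθ = 0.9860 − 0.399×0.1666 = 0.9196.
v² = 182 × 9.8 × 0.5600/0.9196 = 1086 m²/s², so v = 32.96 m/s.

33.0 m/s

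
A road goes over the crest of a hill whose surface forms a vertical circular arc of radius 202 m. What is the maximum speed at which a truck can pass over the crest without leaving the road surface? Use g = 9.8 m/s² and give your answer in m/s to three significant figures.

At the crest the centre of the circle is below the truck, so the net downward (centripetal) force is mg − N = mv²/r.
The truck leaves the road when N → 0, giving v_max = √(g r) = √(9.8 × 202) = 44.49 m/s.

44.5 m/s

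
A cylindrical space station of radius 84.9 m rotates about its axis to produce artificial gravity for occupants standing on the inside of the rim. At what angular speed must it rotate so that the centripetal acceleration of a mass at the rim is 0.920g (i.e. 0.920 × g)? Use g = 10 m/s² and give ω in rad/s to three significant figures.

Centripetal acceleration a_c = ω²r. Setting ω²r = 0.920g:
ω = √(0.920g / r) = √(0.920 × 10.0 / 84.9) = √0.1084 = 0.3292 rad/s.

0.329 rad/s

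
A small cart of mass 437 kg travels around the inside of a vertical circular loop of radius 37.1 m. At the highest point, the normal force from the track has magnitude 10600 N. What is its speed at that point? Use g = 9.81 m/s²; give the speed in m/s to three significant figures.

35.6 m/s

At the top, N + mg = mv²/r, so v = √(r(N/m + g)) = √(37.1 × (10600/437 + 9.81)) = √(37.1 × 34.07) = √1264 = 35.55 m/s.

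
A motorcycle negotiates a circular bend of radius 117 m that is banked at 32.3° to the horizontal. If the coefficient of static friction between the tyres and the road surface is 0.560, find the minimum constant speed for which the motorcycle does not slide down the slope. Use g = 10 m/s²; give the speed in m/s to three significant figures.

7.90 m/s

At the minimum speed, friction acts up the slope at its limiting value f = μN. Radially (horizontal, toward centre): N sinθ − μN cosθ = mv²/r. Vertically: N cosθ + μN sinθ = mg.
Dividing: v² = r g (sinθ − μcosθ)/(cosθ + μsinθ).
sinθ − μcosθ = 0.5344 − 0.560×0.8453 = 0.06101; cosθ + μsinθ = 0.8453 + 0.560×0.5344 = 1.144.
v² = 117 × 10.0 × 0.06101/1.144 = 62.37 m²/s², so v = 7.897 m/s.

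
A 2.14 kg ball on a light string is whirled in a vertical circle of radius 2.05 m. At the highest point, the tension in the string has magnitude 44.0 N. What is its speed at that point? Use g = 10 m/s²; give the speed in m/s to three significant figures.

7.92 m/s

At the top, T + mg = mv²/r, so v = √(r(T/m + g)) = √(2.05 × (44.0/2.14 + 10.0)) = √(2.05 × 30.56) = √62.65 = 7.915 m/s.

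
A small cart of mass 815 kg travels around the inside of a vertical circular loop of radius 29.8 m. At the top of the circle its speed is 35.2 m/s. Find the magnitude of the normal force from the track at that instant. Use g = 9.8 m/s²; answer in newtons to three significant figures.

25900 N

At the top, both N and the weight mg point inward (toward the centre), so N + mg = mv²/r.
N = m(v²/r − g) = 815 × ((35.2)²/29.8 − 9.8) = 815 × (41.58 − 9.8) = 815 × 31.78 = 25900 N.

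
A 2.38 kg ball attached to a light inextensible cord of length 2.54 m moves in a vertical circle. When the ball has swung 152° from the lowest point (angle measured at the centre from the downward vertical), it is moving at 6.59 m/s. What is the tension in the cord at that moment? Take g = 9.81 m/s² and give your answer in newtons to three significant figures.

Take the radial direction toward the centre of the circle as positive. The component of the weight along the string toward the centre is −mg cos φ (φ measured from the bottom), so Newton's second law along the string gives T − mg cos φ = m v²/r.
cos 152° = -0.8829, so T = m(v²/r + g cos φ) = 2.38 × ((6.59)²/2.54 + 9.81 × -0.8829) = 2.38 × (17.10 + (-8.662)) = 2.38 × 8.436 = 20.08 N.

20.1 N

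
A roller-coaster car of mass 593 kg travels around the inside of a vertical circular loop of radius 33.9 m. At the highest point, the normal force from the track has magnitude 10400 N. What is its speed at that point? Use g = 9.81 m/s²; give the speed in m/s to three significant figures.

30.4 m/s

At the top, N + mg = mv²/r, so v = √(r(N/m + g)) = √(33.9 × (10400/593 + 9.81)) = √(33.9 × 27.35) = √927.1 = 30.45 m/s.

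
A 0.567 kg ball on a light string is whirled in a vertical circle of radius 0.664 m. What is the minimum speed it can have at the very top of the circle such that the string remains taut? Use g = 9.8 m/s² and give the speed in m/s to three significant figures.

2.55 m/s

At the highest point the centre is directly below, so both the weight and T act inward: T + mg = mv²/r.
At minimum speed T → 0, so mg = mv_min²/r ⇒ v_min = √(g r) = √(9.8 × 0.664) = 2.551 m/s.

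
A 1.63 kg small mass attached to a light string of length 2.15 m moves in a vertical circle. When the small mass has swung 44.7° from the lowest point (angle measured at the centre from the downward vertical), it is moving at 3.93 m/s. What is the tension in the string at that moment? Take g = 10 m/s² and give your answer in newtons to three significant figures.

23.3 N

Take the radial direction toward the centre of the circle as positive. The component of the weight along the string toward the centre is −mg cos φ (φ measured from the bottom), so Newton's second law along the string gives T − mg cos φ = m v²/r.
cos 44.7° = 0.7108, so T = m(v²/r + g cos φ) = 1.63 × ((3.93)²/2.15 + 10.0 × 0.7108) = 1.63 × (7.184 + (7.108)) = 1.63 × 14.29 = 23.30 N.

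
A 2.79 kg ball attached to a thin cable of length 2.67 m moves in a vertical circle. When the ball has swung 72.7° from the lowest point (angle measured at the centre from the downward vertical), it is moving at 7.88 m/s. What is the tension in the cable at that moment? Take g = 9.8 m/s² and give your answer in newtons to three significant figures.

Take the radial direction toward the centre of the circle as positive. The component of the weight along the string toward the centre is −mg cos φ (φ measured from the bottom), so Newton's second law along the string gives T − mg cos φ = m v²/r.
cos 72.7° = 0.2974, so T = m(v²/r + g cos φ) = 2.79 × ((7.88)²/2.67 + 9.8 × 0.2974) = 2.79 × (23.26 + (2.914)) = 2.79 × 26.17 = 73.02 N.

73.0 N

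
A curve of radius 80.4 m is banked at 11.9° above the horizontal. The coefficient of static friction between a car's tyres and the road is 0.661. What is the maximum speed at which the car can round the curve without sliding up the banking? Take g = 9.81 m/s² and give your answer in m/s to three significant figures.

28.3 m/s

At the maximum speed, friction acts down the slope at its limiting value f = μN. Radially (horizontal, toward centre): N sinθ + μN cosθ = mv²/r. Vertically: N cosθ − μN sinθ = mg.
Dividing: v² = r g (sinθ + μcosθ)/(cosθ − μsinθ).
sinθ + μcosθ = 0.2062 + 0.661×0.9785 = 0.8530; cosθ − μsinθ = 0.9785 − 0.661×0.2062 = 0.8422.
v² = 80.4 × 9.81 × 0.8530/0.8422 = 798.8 m²/s², so v = 28.26 m/s.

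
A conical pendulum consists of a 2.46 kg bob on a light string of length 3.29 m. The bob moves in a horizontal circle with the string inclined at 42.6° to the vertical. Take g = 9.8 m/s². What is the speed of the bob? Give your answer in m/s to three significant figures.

The radius of the circle is r = L sinθ = 3.29 × sin 42.6° = 2.227 m.
Horizontally T sinθ = mv²/r and vertically T cosθ = mg, so tanθ = v²/(rg).
v = √(r g tanθ) = √(2.227 × 9.8 × 0.9195) = √20.07 = 4.480 m/s.

4.48 m/s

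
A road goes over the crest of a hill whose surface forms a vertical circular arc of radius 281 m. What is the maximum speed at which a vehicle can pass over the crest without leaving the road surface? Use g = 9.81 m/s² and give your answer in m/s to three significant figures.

At the crest the centre of the circle is below the vehicle, so the net downward (centripetal) force is mg − N = mv²/r.
The vehicle leaves the road when N → 0, giving v_max = √(g r) = √(9.81 × 281) = 52.50 m/s.

52.5 m/s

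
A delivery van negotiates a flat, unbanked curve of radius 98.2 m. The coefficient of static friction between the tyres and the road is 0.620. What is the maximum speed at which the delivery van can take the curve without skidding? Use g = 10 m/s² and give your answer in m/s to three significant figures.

Friction provides the centripetal force on a flat curve. At maximum speed it is at its limiting value: μ_s m g = m v²/r.
Mass cancels: v_max = √(μ_s g r) = √(0.620 × 10.0 × 98.2) = √608.8 = 24.67 m/s.

24.7 m/s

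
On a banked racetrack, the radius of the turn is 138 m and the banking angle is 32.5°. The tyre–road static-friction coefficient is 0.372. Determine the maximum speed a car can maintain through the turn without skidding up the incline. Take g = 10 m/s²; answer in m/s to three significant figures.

At the maximum speed, friction acts down the slope at its limiting value f = μN. Radially (horizontal, toward centre): N sinθ + μN cosθ = mv²/r. Vertically: N cosθ − μN sinθ = mg.
Dividing: v² = r g (sinθ + μcosθ)/(cosθ − μsinθ).
sinθ + μcosθ = 0.5373 + 0.372×0.8434 = 0.8510; cosθ − μsinθ = 0.8434 − 0.372×0.5373 = 0.6435.
v² = 138 × 10.0 × 0.8510/0.6435 = 1825 m²/s², so v = 42.72 m/s.

42.7 m/s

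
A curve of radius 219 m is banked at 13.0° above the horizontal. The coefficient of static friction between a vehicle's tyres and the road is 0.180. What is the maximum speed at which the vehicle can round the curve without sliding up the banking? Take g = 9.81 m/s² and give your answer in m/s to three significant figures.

30.3 m/s

At the maximum speed, friction acts down the slope at its limiting value f = μN. Radially (horizontal, toward centre): N sinθ + μN cosθ = mv²/r. Vertically: N cosθ − μN sinθ = mg.
Dividing: v² = r g (sinθ + μcosθ)/(cosθ − μsinθ).
sinθ + μcosθ = 0.2250 + 0.180×0.9744 = 0.4003; cosθ − μsinθ = 0.9744 − 0.180×0.2250 = 0.9339.
v² = 219 × 9.81 × 0.4003/0.9339 = 921.0 m²/s², so v = 30.35 m/s.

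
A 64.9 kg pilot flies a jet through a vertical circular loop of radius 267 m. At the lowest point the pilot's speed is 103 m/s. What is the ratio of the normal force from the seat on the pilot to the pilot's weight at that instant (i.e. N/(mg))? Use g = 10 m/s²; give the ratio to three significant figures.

4.97

At the bottom, N − mg = mv²/r, so N = m(v²/r + g) and N/(mg) = v²/(rg) + 1 = (103)²/(267 × 10.0) + 1 = 3.973 + 1 = 4.973.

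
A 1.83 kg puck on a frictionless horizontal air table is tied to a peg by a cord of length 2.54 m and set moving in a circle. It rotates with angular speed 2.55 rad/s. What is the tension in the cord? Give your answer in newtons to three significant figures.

30.2 N

v = ωr = 2.55 × 2.54 = 6.477 m/s.
The tension is the only horizontal force, so it supplies the full centripetal force: T = m v²/r = 1.83 × (6.477)²/2.54 = 1.83 × 41.95/2.54 = 30.22 N.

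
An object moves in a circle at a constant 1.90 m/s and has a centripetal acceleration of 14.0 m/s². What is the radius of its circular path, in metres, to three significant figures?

0.258 m

a_c = v²/r ⇒ r = v²/a_c = (1.90)²/14.0 = 3.610/14.0 = 0.2579 m.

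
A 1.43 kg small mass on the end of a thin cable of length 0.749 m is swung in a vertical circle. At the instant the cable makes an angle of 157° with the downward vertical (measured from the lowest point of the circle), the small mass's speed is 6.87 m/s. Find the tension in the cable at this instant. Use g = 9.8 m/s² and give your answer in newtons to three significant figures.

Take the radial direction toward the centre of the circle as positive. The component of the weight along the string toward the centre is −mg cos φ (φ measured from the bottom), so Newton's second law along the string gives T − mg cos φ = m v²/r.
cos 157° = -0.9205, so T = m(v²/r + g cos φ) = 1.43 × ((6.87)²/0.749 + 9.8 × -0.9205) = 1.43 × (63.01 + (-9.021)) = 1.43 × 53.99 = 77.21 N.

77.2 N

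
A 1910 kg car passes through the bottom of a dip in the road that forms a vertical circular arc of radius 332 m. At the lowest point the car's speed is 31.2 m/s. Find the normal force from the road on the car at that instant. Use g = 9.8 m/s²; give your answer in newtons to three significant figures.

24300 N

At the lowest point, N points up (toward the centre) and the weight mg points down (away from the centre), so the net inward force is N − mg = mv²/r.
N = m(v²/r + g) = 1910 × ((31.2)²/332 + 9.8) = 1910 × (2.932 + 9.8) = 1910 × 12.73 = 24320 N.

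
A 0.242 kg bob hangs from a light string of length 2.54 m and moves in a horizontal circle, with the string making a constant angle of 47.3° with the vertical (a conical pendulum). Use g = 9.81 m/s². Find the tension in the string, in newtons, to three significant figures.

3.50 N

Vertically the bob has no acceleration, so T cosθ = mg.
T = mg/cosθ = 0.242 × 9.81 / cos 47.3° = 2.374/0.6782 = 3.501 N.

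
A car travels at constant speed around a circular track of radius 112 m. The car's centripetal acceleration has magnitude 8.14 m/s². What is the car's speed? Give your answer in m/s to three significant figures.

30.2 m/s

a_c = v²/r ⇒ v = √(a_c · r) = √(8.14 × 112) = √911.7 = 30.19 m/s.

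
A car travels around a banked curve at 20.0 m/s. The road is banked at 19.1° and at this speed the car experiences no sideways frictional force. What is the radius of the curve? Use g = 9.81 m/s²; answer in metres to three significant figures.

118 m

Frictionless banking: tanθ = v²/(rg), so r = v²/(g tanθ).
r = (20.0)²/(9.81 × tan 19.1°) = 400.0/(9.81 × 0.3463) = 400.0/3.397 = 117.8 m.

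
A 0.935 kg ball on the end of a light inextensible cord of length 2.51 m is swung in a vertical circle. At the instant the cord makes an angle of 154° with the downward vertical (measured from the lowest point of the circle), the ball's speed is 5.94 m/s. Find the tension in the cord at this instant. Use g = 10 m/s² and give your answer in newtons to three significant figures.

4.74 N

Take the radial direction toward the centre of the circle as positive. The component of the weight along the string toward the centre is −mg cos φ (φ measured from the bottom), so Newton's second law along the string gives T − mg cos φ = m v²/r.
cos 154° = -0.8988, so T = m(v²/r + g cos φ) = 0.935 × ((5.94)²/2.51 + 10.0 × -0.8988) = 0.935 × (14.06 + (-8.988)) = 0.935 × 5.069 = 4.740 N.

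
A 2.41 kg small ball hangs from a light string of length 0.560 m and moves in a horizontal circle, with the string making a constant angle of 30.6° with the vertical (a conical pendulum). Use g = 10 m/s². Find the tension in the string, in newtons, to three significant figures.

Vertically the bob has no acceleration, so T cosθ = mg.
T = mg/cosθ = 2.41 × 10.0 / cos 30.6° = 24.10/0.8607 = 28.00 N.

28.0 N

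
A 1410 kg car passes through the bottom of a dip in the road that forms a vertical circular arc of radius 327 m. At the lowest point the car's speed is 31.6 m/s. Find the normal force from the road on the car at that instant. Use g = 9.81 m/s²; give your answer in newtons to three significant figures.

At the lowest point, N points up (toward the centre) and the weight mg points down (away from the centre), so the net inward force is N − mg = mv²/r.
N = m(v²/r + g) = 1410 × ((31.6)²/327 + 9.81) = 1410 × (3.054 + 9.81) = 1410 × 12.86 = 18140 N.

18100 N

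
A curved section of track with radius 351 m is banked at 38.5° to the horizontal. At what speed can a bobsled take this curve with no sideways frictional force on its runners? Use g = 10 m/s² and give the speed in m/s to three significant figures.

On a frictionless banked curve, N sinθ = mv²/r and N cosθ = mg, so tanθ = v²/(rg).
v = √(r g tanθ) = √(351 × 10.0 × tan 38.5°) = √(351 × 10.0 × 0.7954) = √2792 = 52.84 m/s.

52.8 m/s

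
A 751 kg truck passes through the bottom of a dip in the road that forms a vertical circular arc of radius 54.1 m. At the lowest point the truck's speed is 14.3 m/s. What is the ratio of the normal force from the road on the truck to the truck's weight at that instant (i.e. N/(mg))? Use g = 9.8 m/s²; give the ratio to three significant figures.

At the bottom, N − mg = mv²/r, so N = m(v²/r + g) and N/(mg) = v²/(rg) + 1 = (14.3)²/(54.1 × 9.8) + 1 = 0.3857 + 1 = 1.386.

1.39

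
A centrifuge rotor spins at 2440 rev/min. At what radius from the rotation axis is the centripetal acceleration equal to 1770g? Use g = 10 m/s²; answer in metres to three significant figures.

0.271 m

ω = 2440 rev/min × 2π/60 = 255.5 rad/s.
a_c = ω²r = 1770g ⇒ r = 1770 × 10.0 / (255.5)² = 17700/65290 = 0.2711 m.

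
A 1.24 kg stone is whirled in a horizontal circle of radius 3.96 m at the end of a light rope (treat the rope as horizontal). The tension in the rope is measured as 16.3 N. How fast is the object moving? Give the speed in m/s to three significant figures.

7.21 m/s

T = m v²/r ⇒ v = √(T r / m) = √(16.3 × 3.96 / 1.24) = √52.05 = 7.215 m/s.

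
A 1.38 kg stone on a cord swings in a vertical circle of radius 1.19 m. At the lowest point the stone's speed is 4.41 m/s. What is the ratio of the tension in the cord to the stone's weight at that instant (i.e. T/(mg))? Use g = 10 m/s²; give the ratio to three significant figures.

2.63

At the bottom, T − mg = mv²/r, so T = m(v²/r + g) and T/(mg) = v²/(rg) + 1 = (4.41)²/(1.19 × 10.0) + 1 = 1.634 + 1 = 2.634.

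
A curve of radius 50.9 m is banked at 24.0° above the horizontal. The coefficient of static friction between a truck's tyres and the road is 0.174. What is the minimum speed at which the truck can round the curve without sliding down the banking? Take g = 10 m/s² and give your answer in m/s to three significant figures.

11.3 m/s

At the minimum speed, friction acts up the slope at its limiting value f = μN. Radially (horizontal, toward centre): N sinθ − μN cosθ = mv²/r. Vertically: N cosθ + μN sinθ = mg.
Dividing: v² = r g (sinθ − μcosθ)/(cosθ + μsinθ).
sinθ − μcosθ = 0.4067 − 0.174×0.9135 = 0.2478; cosθ + μsinθ = 0.9135 + 0.174×0.4067 = 0.9843.
v² = 50.9 × 10.0 × 0.2478/0.9843 = 128.1 m²/s², so v = 11.32 m/s.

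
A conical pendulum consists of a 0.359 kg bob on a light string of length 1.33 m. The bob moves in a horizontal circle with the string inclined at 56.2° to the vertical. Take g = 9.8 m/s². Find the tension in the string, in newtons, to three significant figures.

Vertically the bob has no acceleration, so T cosθ = mg.
T = mg/cosθ = 0.359 × 9.8 / cos 56.2° = 3.518/0.5563 = 6.324 N.

6.32 N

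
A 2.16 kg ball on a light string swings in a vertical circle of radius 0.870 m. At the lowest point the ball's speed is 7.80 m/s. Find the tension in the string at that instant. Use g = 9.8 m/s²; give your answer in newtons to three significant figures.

172 N

At the lowest point, T points up (toward the centre) and the weight mg points down (away from the centre), so the net inward force is T − mg = mv²/r.
T = m(v²/r + g) = 2.16 × ((7.80)²/0.870 + 9.8) = 2.16 × (69.93 + 9.8) = 2.16 × 79.73 = 172.2 N.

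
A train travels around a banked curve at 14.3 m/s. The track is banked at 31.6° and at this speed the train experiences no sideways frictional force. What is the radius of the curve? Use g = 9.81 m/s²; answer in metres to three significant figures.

33.9 m

Frictionless banking: tanθ = v²/(rg), so r = v²/(g tanθ).
r = (14.3)²/(9.81 × tan 31.6°) = 204.5/(9.81 × 0.6152) = 204.5/6.035 = 33.88 m.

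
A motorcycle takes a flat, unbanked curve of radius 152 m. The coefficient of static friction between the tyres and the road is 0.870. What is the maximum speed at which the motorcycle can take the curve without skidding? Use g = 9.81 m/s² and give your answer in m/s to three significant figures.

36.0 m/s

The only inward force on a level bend is static friction, so at the limit f_s = μ_s N = μ_s m g = m v²/r.
Mass cancels: v_max = √(μ_s g r) = √(0.870 × 9.81 × 152) = √1297 = 36.02 m/s.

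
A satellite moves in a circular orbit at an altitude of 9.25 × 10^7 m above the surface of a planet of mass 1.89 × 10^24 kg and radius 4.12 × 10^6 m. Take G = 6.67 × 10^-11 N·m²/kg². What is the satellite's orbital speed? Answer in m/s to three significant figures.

Orbital radius r = R + h = 4.12 × 10^6 + 9.25 × 10^7 = 9.662 × 10^7 m.
Gravity supplies the centripetal force: G M m / r² = m v² / r, so v = √(GM/r).
v = √(6.67 × 10^-11 × 1.89 × 10^24 / 9.662 × 10^7) = √(1.305 × 10^6) = 1142 m/s.

1140 m/s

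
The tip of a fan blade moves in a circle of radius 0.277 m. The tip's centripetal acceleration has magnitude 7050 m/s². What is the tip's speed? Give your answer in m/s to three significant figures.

a_c = v²/r ⇒ v = √(a_c · r) = √(7050 × 0.277) = √1953 = 44.19 m/s.

44.2 m/s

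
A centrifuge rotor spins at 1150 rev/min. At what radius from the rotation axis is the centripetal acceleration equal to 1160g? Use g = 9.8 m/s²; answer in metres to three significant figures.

ω = 1150 rev/min × 2π/60 = 120.4 rad/s.
a_c = ω²r = 1160g ⇒ r = 1160 × 9.8 / (120.4)² = 11370/14500 = 0.7838 m.

0.784 m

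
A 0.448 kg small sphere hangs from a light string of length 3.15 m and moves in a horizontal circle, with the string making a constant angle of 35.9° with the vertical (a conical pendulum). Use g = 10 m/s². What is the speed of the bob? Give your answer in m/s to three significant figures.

3.66 m/s

The radius of the circle is r = L sinθ = 3.15 × sin 35.9° = 1.847 m.
Horizontally T sinθ = mv²/r and vertically T cosθ = mg, so tanθ = v²/(rg).
v = √(r g tanθ) = √(1.847 × 10.0 × 0.7239) = √13.37 = 3.657 m/s.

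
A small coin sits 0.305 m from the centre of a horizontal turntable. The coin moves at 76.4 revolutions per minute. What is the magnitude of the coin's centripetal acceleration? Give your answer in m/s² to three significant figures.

19.5 m/s²

ω = 76.4 rev/min × 2π/60 = 8.001 rad/s, so v = ωr = 8.001 × 0.305 = 2.440 m/s.
a_c = v²/r = (2.440)²/0.305 = 5.954/0.305 = 19.52 m/s².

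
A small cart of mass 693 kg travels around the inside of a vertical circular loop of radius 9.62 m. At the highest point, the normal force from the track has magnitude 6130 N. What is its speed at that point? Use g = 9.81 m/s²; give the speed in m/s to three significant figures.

13.4 m/s

At the top, N + mg = mv²/r, so v = √(r(N/m + g)) = √(9.62 × (6130/693 + 9.81)) = √(9.62 × 18.66) = √179.5 = 13.40 m/s.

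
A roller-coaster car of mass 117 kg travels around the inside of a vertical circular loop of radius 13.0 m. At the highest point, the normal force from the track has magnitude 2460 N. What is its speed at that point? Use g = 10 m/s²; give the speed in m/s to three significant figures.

20.1 m/s

At the top, N + mg = mv²/r, so v = √(r(N/m + g)) = √(13.0 × (2460/117 + 10.0)) = √(13.0 × 31.03) = √403.3 = 20.08 m/s.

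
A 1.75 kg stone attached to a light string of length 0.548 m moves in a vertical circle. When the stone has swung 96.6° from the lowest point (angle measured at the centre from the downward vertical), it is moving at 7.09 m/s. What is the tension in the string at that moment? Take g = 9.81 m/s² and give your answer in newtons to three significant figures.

Take the radial direction toward the centre of the circle as positive. The component of the weight along the string toward the centre is −mg cos φ (φ measured from the bottom), so Newton's second law along the string gives T − mg cos φ = m v²/r.
cos 96.6° = -0.1149, so T = m(v²/r + g cos φ) = 1.75 × ((7.09)²/0.548 + 9.81 × -0.1149) = 1.75 × (91.73 + (-1.128)) = 1.75 × 90.60 = 158.6 N.

159 N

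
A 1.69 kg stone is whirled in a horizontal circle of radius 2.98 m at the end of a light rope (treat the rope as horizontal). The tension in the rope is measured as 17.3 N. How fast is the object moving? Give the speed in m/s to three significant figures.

5.52 m/s

T = m v²/r ⇒ v = √(T r / m) = √(17.3 × 2.98 / 1.69) = √30.51 = 5.523 m/s.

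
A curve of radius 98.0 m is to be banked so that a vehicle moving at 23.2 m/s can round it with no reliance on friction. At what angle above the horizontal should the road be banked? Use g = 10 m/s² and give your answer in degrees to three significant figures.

For a frictionless banked turn: horizontally N sinθ = mv²/r and vertically N cosθ = mg.
Dividing: tanθ = v²/(r g) = (23.2)²/(98.0 × 10.0) = 538.2/980.0 = 0.5492.
θ = arctan(0.5492) = 28.78°.

28.8°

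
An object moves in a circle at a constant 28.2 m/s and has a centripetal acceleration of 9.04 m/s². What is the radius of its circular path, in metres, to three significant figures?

a_c = v²/r ⇒ r = v²/a_c = (28.2)²/9.04 = 795.2/9.04 = 87.97 m.

88.0 m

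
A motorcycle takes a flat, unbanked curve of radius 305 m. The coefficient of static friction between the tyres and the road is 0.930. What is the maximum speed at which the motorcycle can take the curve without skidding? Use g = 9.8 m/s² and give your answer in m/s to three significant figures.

52.7 m/s

The only inward force on a level bend is static friction, so at the limit f_s = μ_s N = μ_s m g = m v²/r.
Mass cancels: v_max = √(μ_s g r) = √(0.930 × 9.8 × 305) = √2780 = 52.72 m/s.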